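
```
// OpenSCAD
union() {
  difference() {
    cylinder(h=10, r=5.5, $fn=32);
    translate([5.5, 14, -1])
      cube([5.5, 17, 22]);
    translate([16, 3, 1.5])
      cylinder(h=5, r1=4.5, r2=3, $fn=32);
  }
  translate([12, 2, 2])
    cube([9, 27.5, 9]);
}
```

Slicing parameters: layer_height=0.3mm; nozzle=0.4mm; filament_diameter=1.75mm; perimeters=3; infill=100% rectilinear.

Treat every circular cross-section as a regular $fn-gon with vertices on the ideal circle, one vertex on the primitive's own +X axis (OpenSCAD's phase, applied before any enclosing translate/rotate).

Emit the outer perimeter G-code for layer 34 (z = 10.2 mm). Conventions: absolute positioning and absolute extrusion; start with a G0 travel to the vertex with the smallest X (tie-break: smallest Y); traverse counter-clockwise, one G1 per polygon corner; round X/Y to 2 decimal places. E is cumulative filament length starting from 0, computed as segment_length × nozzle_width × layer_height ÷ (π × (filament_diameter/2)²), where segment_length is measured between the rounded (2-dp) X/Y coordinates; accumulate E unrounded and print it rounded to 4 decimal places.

G0 X12.00 Y2.00 Z10.20
G1 X21.00 Y2.00 E0.4490
G1 X21.00 Y29.50 E1.8210
G1 X12.00 Y29.50 E2.2700
G1 X12.00 Y2.00 E3.6420

At z = 10.2 mm: the cylinder is absent (z outside [0, 10]); the cube at (5.5, 14) is present — its section is the full 5.5×17 rectangle; the cone at (16, 3) is not intersected at this z (z outside [1.5, 6.5]); Taking the first minus the rest: the first operand is absent here, so nothing remains; the cube at (12, 2) is present — its section is the full 9×27.5 rectangle; Merging all regions: only the 9×27.5 cube at (12, 2) is present, so the union is just that shape — 1 connected region. The outline is a single polygon with 4 vertices. Extrusion per mm of travel: 0.4 × 0.3 / (π × 0.875²) = 0.049890. Accumulating E over each segment gives final E = 3.6420.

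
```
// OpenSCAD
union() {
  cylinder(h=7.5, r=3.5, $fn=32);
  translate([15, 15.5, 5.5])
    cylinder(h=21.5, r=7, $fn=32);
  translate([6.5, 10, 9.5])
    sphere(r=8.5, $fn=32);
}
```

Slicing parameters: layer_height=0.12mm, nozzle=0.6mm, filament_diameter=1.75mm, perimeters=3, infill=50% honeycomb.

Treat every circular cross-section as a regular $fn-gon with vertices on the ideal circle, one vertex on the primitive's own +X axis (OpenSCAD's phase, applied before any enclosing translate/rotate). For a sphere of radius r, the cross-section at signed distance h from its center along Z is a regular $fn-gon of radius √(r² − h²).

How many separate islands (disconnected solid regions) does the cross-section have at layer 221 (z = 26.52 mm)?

At z = 26.52 mm: the cylinder is not intersected at this z (z outside [0, 7.5]); the cylinder at (15, 15.5): section is a regular 32-gon, circumradius r=7; the sphere at (6.5, 10) does not reach this height (|z−center|=17.020 > r=8.5); Merging all regions: only the r=7 cylinder at (15, 15.5) is present, so the union is just that shape — 1 connected region. Overall, the cross-section is a single solid region. Island count = 1.

1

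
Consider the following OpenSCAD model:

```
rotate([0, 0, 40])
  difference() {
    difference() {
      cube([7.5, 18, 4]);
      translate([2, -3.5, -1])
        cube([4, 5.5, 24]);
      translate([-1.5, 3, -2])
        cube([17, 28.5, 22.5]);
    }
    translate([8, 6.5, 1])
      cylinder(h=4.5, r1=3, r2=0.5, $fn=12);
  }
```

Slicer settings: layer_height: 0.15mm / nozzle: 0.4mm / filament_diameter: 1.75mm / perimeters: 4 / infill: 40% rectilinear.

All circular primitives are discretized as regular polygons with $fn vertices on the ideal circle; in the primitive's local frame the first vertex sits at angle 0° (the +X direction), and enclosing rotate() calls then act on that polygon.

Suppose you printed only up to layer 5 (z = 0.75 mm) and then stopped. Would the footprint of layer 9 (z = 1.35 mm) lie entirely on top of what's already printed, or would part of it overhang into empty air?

Compare the two slices. At z = 0.75: the cube (footprint 7.5×18) is included at this height (area 135.00 mm²); the cube at (2, -3.5) is present — its section is the full 4×5.5 rectangle (area 22.00 mm²); the cube at (-1.5, 3) (footprint 17×28.5) is included at this height (area 484.50 mm²); Taking the first minus the rest: starting from the 7.5×18 cube (135.00 mm²), the 4×5.5 cube at (2, -3.5) partially overlaps it — only the 8.00 mm² overlap (of its 22.00 mm²) is removed, clipping the outline; the 17×28.5 cube at (-1.5, 3) partially overlaps it — only the 112.50 mm² overlap (of its 484.50 mm²) is removed, clipping the outline — area = 14.50 mm²; the cone at (8, 6.5) does not reach this height (z outside [1, 5.5]); After the difference (first − rest): none of the subtracted shapes is present at this height, so that combined region is unchanged — area = 14.50 mm²; (whole slice rotated 40° about Z — lengths, areas and connectivity unchanged). At z = 1.35: the cube is present — its section is the full 7.5×18 rectangle (area 135.00 mm²); the cube at (2, -3.5) (footprint 4×5.5) is included at this height (area 22.00 mm²); the cube at (-1.5, 3) is present — its section is the full 17×28.5 rectangle (area 484.50 mm²); Taking the first minus the rest: starting from the 7.5×18 cube (135.00 mm²), the 4×5.5 cube at (2, -3.5) partially overlaps it — only the 8.00 mm² overlap (of its 22.00 mm²) is removed, clipping the outline; the 17×28.5 cube at (-1.5, 3) partially overlaps it — only the 112.50 mm² overlap (of its 484.50 mm²) is removed, clipping the outline — area = 14.50 mm²; the cone at (8, 6.5) contributes a regular 12-gon of circumradius 2.806 (interpolated between r1=3 and r2=0.5 at t=0.078) (area = (12/2)·2.806²·sin(360°/12) = 23.61 mm²); Subtracting the remaining from the first: starting from the result so far (14.50 mm²), the cone at (8, 6.5) misses the remaining region (no effect) — area = 14.50 mm²; (rotated 40° about Z; rotation is an isometry so areas/perimeters/island counts are preserved). Checking containment: the cross-section at z = 1.35 is a subset of the cross-section at z = 0.75.

entirely on top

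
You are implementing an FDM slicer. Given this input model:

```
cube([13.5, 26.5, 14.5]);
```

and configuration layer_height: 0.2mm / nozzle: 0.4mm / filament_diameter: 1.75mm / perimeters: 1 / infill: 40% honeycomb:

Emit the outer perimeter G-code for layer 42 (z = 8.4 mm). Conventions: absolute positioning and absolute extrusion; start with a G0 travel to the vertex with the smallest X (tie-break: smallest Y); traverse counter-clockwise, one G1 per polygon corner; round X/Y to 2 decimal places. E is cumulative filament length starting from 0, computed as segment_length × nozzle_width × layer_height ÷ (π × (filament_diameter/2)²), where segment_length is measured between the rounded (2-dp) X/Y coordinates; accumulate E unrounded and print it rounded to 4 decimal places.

G0 X0.00 Y0.00 Z8.40
G1 X13.50 Y0.00 E0.4490
G1 X13.50 Y26.50 E1.3304
G1 X0.00 Y26.50 E1.7794
G1 X0.00 Y0.00 E2.6608

At z = 8.4 mm: the cube (footprint 13.5×26.5) is included at this height. The outline is a single polygon with 4 vertices. Extrusion per mm of travel: 0.4 × 0.2 / (π × 0.875²) = 0.033260. Accumulating E over each segment gives final E = 2.6608.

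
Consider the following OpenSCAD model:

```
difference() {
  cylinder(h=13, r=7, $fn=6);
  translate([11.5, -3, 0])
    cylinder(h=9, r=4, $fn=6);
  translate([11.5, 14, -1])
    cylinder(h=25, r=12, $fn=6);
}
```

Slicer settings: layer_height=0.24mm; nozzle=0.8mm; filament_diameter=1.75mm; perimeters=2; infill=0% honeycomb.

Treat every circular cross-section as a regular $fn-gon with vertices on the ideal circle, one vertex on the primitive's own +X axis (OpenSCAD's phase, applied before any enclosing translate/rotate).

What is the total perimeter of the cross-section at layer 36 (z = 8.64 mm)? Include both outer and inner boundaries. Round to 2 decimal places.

42.00 mm

At z = 8.64 mm: the r=7 cylinder contributes a regular 6-gon of circumradius 7 (perimeter = 2·6·7.000·sin(180°/6) = 42.00 mm); the r=4 cylinder at (11.5, -3) contributes a regular 6-gon of circumradius 4 (perimeter = 2·6·4.000·sin(180°/6) = 24.00 mm); the r=12 cylinder at (11.5, 14) contributes a regular 6-gon of circumradius 12 (perimeter = 2·6·12.000·sin(180°/6) = 72.00 mm); After the difference (first − rest): starting from the r=7 cylinder, the r=4 cylinder at (11.5, -3) misses the remaining region (no effect); the r=12 cylinder at (11.5, 14) misses the remaining region (no effect) — boundary = 42.00 mm. Overall, the cross-section is a single solid region. Total boundary length (outer) = 42.00 mm.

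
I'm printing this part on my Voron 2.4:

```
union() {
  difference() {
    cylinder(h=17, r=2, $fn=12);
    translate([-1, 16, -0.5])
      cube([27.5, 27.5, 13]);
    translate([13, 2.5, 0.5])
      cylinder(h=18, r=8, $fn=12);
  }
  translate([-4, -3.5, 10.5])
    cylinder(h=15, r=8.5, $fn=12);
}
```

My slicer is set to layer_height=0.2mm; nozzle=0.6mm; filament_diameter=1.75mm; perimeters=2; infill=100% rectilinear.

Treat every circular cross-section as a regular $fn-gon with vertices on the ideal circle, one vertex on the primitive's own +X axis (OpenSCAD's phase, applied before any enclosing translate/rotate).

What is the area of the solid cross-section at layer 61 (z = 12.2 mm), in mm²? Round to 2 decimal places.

216.75 mm²

At z = 12.2 mm: the cylinder: section is a regular 12-gon, circumradius r=2 (area = (12/2)·2.000²·sin(360°/12) = 12.00 mm²); the cube at (-1, 16) (footprint 27.5×27.5) is included at this height (area 756.25 mm²); the r=8 cylinder at (13, 2.5) gives a regular 12-gon of circumradius 8 (constant along its height) (area = (12/2)·8.000²·sin(360°/12) = 192.00 mm²); Subtracting the remaining from the first: starting from the r=2 cylinder (12.00 mm²), the 27.5×27.5 cube at (-1, 16) misses the remaining region (no effect); the r=8 cylinder at (13, 2.5) misses the remaining region (no effect) — area = 12.00 mm²; the r=8.5 cylinder at (-4, -3.5) contributes a regular 12-gon of circumradius 8.5 (area = (12/2)·8.500²·sin(360°/12) = 216.75 mm²); Combining (union): that combined region lies entirely inside the r=8.5 cylinder at (-4, -3.5), so the union is just the r=8.5 cylinder at (-4, -3.5) — area = 216.75 mm². Overall, the cross-section is a single solid region. Net area = 216.75 mm².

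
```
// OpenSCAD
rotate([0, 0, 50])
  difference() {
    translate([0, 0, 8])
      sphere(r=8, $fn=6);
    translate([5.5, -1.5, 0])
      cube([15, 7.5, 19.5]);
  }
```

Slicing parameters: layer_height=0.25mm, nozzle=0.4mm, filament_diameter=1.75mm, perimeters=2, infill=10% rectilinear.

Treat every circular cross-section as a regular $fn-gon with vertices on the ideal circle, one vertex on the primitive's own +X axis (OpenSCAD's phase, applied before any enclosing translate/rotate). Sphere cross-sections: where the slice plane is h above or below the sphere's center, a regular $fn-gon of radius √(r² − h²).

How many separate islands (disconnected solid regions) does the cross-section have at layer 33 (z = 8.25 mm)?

1

At z = 8.25 mm: the r=8 sphere contributes a regular 6-gon of circumradius √(8²−0.25²) = 7.996; the cube at (5.5, -1.5) (footprint 15×7.5) is included at this height; Taking the first minus the rest: starting from the r=8 sphere, the 15×7.5 cube at (5.5, -1.5) partially overlaps it — only the 8.49 mm² overlap (of its 112.50 mm²) is removed, clipping the outline — 1 connected region; (whole slice rotated 50° about Z — lengths, areas and connectivity unchanged). Overall, the cross-section is a single solid region. Island count = 1.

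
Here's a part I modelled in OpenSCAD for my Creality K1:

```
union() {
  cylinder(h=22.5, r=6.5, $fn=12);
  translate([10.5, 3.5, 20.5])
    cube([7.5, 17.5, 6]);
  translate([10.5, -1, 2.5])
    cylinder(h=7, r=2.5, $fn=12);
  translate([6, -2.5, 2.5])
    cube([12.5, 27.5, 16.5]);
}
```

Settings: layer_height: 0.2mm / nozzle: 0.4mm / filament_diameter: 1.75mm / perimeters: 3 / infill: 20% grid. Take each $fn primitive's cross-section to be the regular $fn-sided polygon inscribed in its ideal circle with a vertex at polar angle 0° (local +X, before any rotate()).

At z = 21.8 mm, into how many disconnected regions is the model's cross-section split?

2

At z = 21.8 mm: the cylinder: section is a regular 12-gon, circumradius r=6.5; the cube at (10.5, 3.5) (footprint 7.5×17.5) is included at this height; the cylinder at (10.5, -1) is absent (z outside [2.5, 9.5]); the cube at (6, -2.5) is absent (z outside [2.5, 19]); Combining (union): the 2 present regions are separate (no shared area or edge), so areas and boundary lengths simply add and each stays a separate island — 2 connected regions. The result has 2 disconnected regions.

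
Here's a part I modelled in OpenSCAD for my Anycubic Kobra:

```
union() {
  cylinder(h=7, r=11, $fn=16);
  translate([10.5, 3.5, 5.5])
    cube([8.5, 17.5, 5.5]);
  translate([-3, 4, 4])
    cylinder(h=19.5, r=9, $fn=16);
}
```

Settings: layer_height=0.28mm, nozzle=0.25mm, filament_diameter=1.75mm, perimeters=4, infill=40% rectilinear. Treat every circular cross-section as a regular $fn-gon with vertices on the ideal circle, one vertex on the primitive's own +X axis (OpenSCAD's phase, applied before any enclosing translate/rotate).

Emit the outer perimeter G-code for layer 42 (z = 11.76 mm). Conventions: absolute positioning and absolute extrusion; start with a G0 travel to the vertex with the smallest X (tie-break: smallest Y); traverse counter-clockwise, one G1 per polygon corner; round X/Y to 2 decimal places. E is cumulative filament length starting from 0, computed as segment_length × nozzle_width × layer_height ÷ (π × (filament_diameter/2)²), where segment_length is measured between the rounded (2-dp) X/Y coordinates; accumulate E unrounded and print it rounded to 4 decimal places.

G0 X-12.00 Y4.00 Z11.76
G1 X-11.31 Y0.56 E0.1021
G1 X-9.36 Y-2.36 E0.2043
G1 X-6.44 Y-4.31 E0.3065
G1 X-3.00 Y-5.00 E0.4086
G1 X0.44 Y-4.31 E0.5107
G1 X3.36 Y-2.36 E0.6129
G1 X5.31 Y0.56 E0.7151
G1 X6.00 Y4.00 E0.8172
G1 X5.31 Y7.44 E0.9193
G1 X3.36 Y10.36 E1.0215
G1 X0.44 Y12.31 E1.1237
G1 X-3.00 Y13.00 E1.2258
G1 X-6.44 Y12.31 E1.3279
G1 X-9.36 Y10.36 E1.4301
G1 X-11.31 Y7.44 E1.5322
G1 X-12.00 Y4.00 E1.6343

At z = 11.76 mm: the cylinder is not intersected at this z (z outside [0, 7]); the cube at (10.5, 3.5) is not intersected at this z (z outside [5.5, 11]); the r=9 cylinder at (-3, 4) gives a regular 16-gon of circumradius 9 (constant along its height); Merging all regions: only the r=9 cylinder at (-3, 4) is present, so the union is just that shape — 1 connected region. The outline is a single polygon with 16 vertices. Extrusion per mm of travel: 0.25 × 0.28 / (π × 0.875²) = 0.029103. Accumulating E over each segment gives final E = 1.6343.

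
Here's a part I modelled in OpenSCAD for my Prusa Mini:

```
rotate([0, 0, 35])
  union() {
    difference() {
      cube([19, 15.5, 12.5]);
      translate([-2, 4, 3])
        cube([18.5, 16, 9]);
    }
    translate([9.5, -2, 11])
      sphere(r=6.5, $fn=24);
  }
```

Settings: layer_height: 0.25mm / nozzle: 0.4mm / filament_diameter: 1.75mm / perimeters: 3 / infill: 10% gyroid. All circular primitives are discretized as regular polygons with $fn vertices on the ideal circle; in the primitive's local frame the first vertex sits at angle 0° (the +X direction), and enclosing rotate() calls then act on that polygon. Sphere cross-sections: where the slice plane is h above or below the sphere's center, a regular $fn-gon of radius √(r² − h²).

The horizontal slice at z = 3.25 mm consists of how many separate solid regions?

1

At z = 3.25 mm: the cube is present — its section is the full 19×15.5 rectangle; the 18.5×16 cube at (-2, 4) contributes its full rectangle; Taking the first minus the rest: starting from the 19×15.5 cube, the 18.5×16 cube at (-2, 4) partially overlaps it — only the 189.75 mm² overlap (of its 296.00 mm²) is removed, clipping the outline — 1 connected region; the sphere at (9.5, -2) is not intersected at this z (|z−center|=7.750 > r=6.5); Combining (union): only the result so far is present, so the union is just that shape — 1 connected region; (rotated 35° about Z; rotation is an isometry so areas/perimeters/island counts are preserved). The result has 1 disconnected region.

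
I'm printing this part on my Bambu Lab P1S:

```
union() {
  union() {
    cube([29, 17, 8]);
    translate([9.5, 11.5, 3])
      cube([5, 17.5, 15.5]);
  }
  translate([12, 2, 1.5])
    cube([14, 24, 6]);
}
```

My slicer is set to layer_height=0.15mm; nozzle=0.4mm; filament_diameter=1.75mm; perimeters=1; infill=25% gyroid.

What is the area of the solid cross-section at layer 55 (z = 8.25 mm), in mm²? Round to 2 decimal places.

87.50 mm²

At z = 8.25 mm: the cube does not reach this height (z outside [0, 8]); the cube at (9.5, 11.5) is present — its section is the full 5×17.5 rectangle (area 87.50 mm²); Combining (union): only the 5×17.5 cube at (9.5, 11.5) is present, so the union is just that shape — area = 87.50 mm²; the cube at (12, 2) is absent (z outside [1.5, 7.5]); Combining (union): only that combined region is present, so the union is just that shape — area = 87.50 mm². Overall, the cross-section is a single solid region. Net area = 87.50 mm².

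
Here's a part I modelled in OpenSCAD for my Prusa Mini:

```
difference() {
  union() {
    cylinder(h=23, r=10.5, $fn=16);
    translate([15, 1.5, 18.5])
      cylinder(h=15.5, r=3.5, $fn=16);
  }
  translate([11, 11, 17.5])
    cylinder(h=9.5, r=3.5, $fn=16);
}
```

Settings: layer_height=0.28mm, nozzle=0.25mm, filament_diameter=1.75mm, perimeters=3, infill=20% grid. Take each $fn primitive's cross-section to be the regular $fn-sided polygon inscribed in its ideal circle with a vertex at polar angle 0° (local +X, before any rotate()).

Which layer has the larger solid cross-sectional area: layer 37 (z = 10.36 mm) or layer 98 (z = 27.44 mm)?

layer 37 (z = 10.36 mm)

Layer 37 (z = 10.36): the r=10.5 cylinder contributes a regular 16-gon of circumradius 10.5 (area = (16/2)·10.500²·sin(360°/16) = 337.53 mm²); the cylinder at (15, 1.5) is absent (z outside [18.5, 34]); Combining (union): only the r=10.5 cylinder is present, so the union is just that shape — area = 337.53 mm²; the cylinder at (11, 11) does not reach this height (z outside [17.5, 27]); Taking the first minus the rest: none of the subtracted shapes is present at this height, so that combined region is unchanged — area = 337.53 mm². So its area = 337.53 mm². Layer 98 (z = 27.44): the cylinder is not intersected at this z (z outside [0, 23]); the cylinder at (15, 1.5): section is a regular 16-gon, circumradius r=3.5 (area = (16/2)·3.500²·sin(360°/16) = 37.50 mm²); Taking the union: only the r=3.5 cylinder at (15, 1.5) is present, so the union is just that shape — area = 37.50 mm²; the cylinder at (11, 11) is not intersected at this z (z outside [17.5, 27]); After the difference (first − rest): none of the subtracted shapes is present at this height, so that combined region is unchanged — area = 37.50 mm². So its area = 37.50 mm². Layer 37 is larger (337.53 vs 37.50 mm²).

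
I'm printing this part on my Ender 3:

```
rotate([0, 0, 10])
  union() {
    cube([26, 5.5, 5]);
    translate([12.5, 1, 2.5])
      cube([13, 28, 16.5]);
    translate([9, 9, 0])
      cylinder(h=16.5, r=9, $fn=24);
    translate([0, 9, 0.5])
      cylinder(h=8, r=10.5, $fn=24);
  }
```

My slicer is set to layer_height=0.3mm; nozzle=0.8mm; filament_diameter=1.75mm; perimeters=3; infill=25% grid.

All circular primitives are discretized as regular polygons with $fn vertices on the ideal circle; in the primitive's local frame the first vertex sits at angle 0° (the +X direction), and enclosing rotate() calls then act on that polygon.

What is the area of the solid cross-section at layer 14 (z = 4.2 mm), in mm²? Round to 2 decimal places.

784.48 mm²

At z = 4.2 mm: the 26×5.5 cube contributes its full rectangle (area 143.00 mm²); the cube at (12.5, 1) is present — its section is the full 13×28 rectangle (area 364.00 mm²); the r=9 cylinder at (9, 9) gives a regular 24-gon of circumradius 9 (constant along its height) (area = (24/2)·9.000²·sin(360°/24) = 251.57 mm²); the cylinder at (0, 9): section is a regular 24-gon, circumradius r=10.5 (area = (24/2)·10.500²·sin(360°/24) = 342.42 mm²); Taking the union: the regions partially overlap — summed areas 1100.99 mm² minus the doubly-counted overlap 316.51 mm² gives 784.48 mm² — area = 784.48 mm²; (rotated 10° about Z; rotation is an isometry so areas/perimeters/island counts are preserved). Overall, the cross-section is a single solid region. Net area = 784.48 mm².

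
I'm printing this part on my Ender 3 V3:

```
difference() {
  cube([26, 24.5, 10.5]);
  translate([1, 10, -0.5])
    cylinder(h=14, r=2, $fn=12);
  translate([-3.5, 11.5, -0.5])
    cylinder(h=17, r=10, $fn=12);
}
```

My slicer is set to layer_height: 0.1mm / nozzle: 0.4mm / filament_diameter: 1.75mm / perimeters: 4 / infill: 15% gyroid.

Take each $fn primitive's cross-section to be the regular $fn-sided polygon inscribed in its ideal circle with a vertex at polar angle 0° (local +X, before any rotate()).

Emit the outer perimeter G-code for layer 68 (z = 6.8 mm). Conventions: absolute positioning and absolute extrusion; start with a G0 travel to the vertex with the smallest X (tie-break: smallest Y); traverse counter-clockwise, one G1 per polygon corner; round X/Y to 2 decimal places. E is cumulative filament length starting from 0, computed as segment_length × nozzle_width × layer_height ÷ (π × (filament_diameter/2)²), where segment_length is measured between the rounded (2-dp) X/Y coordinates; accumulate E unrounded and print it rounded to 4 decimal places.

G0 X0.00 Y0.00 Z6.80
G1 X26.00 Y0.00 E0.4324
G1 X26.00 Y24.50 E0.8398
G1 X0.00 Y24.50 E1.2722
G1 X0.00 Y20.56 E1.3377
G1 X1.50 Y20.16 E1.3635
G1 X5.16 Y16.50 E1.4496
G1 X6.50 Y11.50 E1.5357
G1 X5.16 Y6.50 E1.6218
G1 X1.50 Y2.84 E1.7079
G1 X0.00 Y2.44 E1.7337
G1 X0.00 Y0.00 E1.7743

At z = 6.8 mm: the 26×24.5 cube contributes its full rectangle; the cylinder at (1, 10): section is a regular 12-gon, circumradius r=2; the cylinder at (-3.5, 11.5): section is a regular 12-gon, circumradius r=10; Subtracting the remaining from the first: starting from the 26×24.5 cube, the r=2 cylinder at (1, 10) partially overlaps it — only the 9.73 mm² overlap (of its 12.00 mm²) is removed, clipping the outline; the r=10 cylinder at (-3.5, 11.5) partially overlaps it — only the 73.55 mm² overlap (of its 300.00 mm²) is removed, clipping the outline — 1 connected region. The outline is a single polygon with 11 vertices. Extrusion per mm of travel: 0.4 × 0.1 / (π × 0.875²) = 0.016630. Accumulating E over each segment gives final E = 1.7743.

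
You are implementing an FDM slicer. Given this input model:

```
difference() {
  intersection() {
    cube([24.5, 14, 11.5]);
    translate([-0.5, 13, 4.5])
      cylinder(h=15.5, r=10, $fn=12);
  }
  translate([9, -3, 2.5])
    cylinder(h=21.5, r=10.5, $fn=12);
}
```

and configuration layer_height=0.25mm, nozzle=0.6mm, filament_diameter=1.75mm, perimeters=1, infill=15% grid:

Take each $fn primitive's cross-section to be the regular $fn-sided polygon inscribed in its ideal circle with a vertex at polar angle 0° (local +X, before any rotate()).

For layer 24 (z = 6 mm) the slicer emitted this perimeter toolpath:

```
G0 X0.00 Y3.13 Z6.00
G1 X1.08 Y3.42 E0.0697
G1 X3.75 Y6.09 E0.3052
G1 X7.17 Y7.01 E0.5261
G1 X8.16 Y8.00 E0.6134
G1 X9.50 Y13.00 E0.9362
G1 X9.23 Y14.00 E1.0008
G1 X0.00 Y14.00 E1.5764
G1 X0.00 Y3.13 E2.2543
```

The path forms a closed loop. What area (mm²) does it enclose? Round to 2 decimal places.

72.73 mm²

Apply the shoelace formula to the sequence of (X, Y) vertices; enclosed area = 72.73 mm².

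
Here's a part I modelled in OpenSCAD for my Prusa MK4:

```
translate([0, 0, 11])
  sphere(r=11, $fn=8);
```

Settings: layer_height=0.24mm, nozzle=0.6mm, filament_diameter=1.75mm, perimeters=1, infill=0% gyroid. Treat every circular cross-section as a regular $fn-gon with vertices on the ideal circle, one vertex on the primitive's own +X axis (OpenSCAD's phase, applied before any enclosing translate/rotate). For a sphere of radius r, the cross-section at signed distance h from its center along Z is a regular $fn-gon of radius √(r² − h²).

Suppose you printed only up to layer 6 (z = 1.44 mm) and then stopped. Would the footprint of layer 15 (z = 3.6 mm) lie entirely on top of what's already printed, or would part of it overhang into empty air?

Compare the two slices. At z = 1.44: the r=11 sphere contributes a regular 8-gon of circumradius √(11²−9.56²) = 5.441 (area = (8/2)·5.441²·sin(360°/8) = 83.74 mm²). At z = 3.6: the r=11 sphere slices to a regular 8-gon of circumradius 8.139 (√(r²−h²) with h=7.4 from center) (area = (8/2)·8.139²·sin(360°/8) = 187.36 mm²). Checking containment: at z = 3.6 the cross-section extends beyond the z = 1.44 cross-section by about 103.62 mm².

part overhangs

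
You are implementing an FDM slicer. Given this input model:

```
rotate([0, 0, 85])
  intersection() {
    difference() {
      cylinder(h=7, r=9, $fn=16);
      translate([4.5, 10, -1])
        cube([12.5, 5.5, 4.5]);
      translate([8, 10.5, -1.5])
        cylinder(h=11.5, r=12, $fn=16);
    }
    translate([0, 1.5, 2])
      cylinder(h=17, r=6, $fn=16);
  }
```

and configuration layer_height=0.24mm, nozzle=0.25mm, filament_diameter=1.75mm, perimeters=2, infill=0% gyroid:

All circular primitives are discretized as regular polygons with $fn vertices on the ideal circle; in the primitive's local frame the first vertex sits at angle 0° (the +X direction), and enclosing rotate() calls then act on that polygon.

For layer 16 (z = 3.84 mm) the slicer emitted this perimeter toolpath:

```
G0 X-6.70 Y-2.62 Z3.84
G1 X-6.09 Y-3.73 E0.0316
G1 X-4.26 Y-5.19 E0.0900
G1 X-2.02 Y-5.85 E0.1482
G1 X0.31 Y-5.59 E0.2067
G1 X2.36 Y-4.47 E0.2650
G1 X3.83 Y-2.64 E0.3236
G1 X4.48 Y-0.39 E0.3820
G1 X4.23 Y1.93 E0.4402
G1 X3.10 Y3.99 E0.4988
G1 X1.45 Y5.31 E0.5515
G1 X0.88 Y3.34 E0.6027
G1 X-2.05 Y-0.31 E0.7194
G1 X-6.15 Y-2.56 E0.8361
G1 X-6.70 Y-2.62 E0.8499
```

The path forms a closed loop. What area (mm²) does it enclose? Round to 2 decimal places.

63.12 mm²

Apply the shoelace formula to the sequence of (X, Y) vertices; enclosed area = 63.12 mm².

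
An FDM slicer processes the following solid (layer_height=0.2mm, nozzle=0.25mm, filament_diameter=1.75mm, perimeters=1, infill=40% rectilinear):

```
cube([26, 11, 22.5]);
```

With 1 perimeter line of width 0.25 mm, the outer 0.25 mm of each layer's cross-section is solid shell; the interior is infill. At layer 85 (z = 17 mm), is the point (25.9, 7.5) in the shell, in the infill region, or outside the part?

shell

At z = 17 mm: the cube (footprint 26×11) is included at this height. Overall, the cross-section is a single solid region. The nearest boundary edge runs (26.00, 0.00)→(26.00, 11.00); distance from the point to it = 0.10 mm. The point is inside the cross-section, 0.10 mm from the nearest boundary — within the 0.25 mm shell band (1 × 0.25).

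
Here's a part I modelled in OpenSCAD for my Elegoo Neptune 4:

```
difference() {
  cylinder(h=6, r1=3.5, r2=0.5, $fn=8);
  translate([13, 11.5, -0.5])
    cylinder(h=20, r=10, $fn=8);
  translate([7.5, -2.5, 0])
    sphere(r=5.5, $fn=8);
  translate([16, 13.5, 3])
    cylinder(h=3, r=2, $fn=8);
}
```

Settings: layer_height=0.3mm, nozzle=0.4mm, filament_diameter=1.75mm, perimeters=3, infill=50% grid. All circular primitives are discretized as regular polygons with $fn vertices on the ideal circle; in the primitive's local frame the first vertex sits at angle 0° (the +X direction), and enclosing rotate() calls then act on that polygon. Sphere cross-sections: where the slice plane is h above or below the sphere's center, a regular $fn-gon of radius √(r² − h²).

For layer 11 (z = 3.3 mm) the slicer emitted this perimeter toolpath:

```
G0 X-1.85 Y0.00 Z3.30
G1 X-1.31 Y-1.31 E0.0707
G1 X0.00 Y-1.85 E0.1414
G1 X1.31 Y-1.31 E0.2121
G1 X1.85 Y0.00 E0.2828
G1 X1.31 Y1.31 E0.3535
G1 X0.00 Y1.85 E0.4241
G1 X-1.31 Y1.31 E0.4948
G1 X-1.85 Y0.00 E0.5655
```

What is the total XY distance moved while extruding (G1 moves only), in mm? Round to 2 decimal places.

11.34 mm

Sum the Euclidean lengths of each G1 segment: total = 11.34 mm.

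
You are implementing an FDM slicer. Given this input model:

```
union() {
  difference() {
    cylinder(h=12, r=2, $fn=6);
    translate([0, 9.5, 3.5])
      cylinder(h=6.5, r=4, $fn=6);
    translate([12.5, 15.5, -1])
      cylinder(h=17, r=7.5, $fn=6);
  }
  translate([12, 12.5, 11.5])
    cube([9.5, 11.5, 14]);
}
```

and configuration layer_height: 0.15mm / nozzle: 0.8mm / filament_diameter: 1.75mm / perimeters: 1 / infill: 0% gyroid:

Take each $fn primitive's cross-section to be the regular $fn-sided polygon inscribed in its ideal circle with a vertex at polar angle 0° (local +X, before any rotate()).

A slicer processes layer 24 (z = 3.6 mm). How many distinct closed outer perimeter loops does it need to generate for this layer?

1

At z = 3.6 mm: the cylinder: section is a regular 6-gon, circumradius r=2; the cylinder at (0, 9.5): section is a regular 6-gon, circumradius r=4; the r=7.5 cylinder at (12.5, 15.5) contributes a regular 6-gon of circumradius 7.5; Subtracting the remaining from the first: starting from the r=2 cylinder, the r=4 cylinder at (0, 9.5) misses the remaining region (no effect); the r=7.5 cylinder at (12.5, 15.5) misses the remaining region (no effect) — 1 connected region; the cube at (12, 12.5) is absent (z outside [11.5, 25.5]); Combining (union): only the result so far is present, so the union is just that shape — 1 connected region. The result has 1 disconnected region.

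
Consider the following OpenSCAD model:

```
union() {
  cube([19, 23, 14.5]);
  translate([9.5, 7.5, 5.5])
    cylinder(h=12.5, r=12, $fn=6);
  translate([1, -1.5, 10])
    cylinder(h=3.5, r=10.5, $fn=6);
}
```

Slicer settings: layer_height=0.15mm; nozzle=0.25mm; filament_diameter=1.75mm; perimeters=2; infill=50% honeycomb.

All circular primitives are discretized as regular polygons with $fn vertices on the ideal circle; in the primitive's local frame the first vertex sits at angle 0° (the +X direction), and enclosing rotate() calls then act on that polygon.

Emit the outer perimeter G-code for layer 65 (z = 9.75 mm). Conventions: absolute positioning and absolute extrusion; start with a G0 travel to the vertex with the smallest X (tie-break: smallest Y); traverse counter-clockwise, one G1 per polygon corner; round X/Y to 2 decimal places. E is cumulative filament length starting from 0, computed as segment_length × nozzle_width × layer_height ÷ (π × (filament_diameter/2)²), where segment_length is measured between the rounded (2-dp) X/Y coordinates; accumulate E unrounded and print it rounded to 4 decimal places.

At z = 9.75 mm: the cube (footprint 19×23) is included at this height; the r=12 cylinder at (9.5, 7.5) gives a regular 6-gon of circumradius 12 (constant along its height); the cylinder at (1, -1.5) is absent (z outside [10, 13.5]); Taking the union: the regions partially overlap (shared area 312.93 mm²), so overlapping operands fuse into one piece — 1 connected region. The outline is a single polygon with 14 vertices. Extrusion per mm of travel: 0.25 × 0.15 / (π × 0.875²) = 0.015591. Accumulating E over each segment gives final E = 1.4034.

G0 X-2.50 Y7.50 Z9.75
G1 X0.00 Y3.17 E0.0780
G1 X0.00 Y0.00 E0.1274
G1 X1.83 Y0.00 E0.1559
G1 X3.50 Y-2.89 E0.2079
G1 X15.50 Y-2.89 E0.3950
G1 X17.17 Y0.00 E0.4471
G1 X19.00 Y0.00 E0.4756
G1 X19.00 Y3.17 E0.5250
G1 X21.50 Y7.50 E0.6030
G1 X19.00 Y11.83 E0.6809
G1 X19.00 Y23.00 E0.8551
G1 X0.00 Y23.00 E1.1513
G1 X0.00 Y11.83 E1.3254
G1 X-2.50 Y7.50 E1.4034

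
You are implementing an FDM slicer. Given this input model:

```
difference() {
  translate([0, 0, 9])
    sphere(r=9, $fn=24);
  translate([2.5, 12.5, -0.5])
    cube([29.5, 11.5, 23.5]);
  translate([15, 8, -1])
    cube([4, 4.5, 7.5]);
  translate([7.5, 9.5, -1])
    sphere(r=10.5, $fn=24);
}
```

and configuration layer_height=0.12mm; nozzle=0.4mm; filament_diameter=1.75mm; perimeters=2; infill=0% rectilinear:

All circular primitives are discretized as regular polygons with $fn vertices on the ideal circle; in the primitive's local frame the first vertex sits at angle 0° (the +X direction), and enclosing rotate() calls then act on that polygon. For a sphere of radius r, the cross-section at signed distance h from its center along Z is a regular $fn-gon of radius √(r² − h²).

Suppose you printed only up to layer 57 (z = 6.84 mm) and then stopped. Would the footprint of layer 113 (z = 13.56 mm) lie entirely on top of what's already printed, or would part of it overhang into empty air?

Compare the two slices. At z = 6.84: the sphere: section is a regular 24-gon, circumradius = √(r²−h²) = √(9²−2.16²) = 8.737 (area = (24/2)·8.737²·sin(360°/24) = 237.08 mm²); the 29.5×11.5 cube at (2.5, 12.5) contributes its full rectangle (area 339.25 mm²); the cube at (15, 8) does not reach this height (z outside [-1, 6.5]); the r=10.5 sphere at (7.5, 9.5) contributes a regular 24-gon of circumradius √(10.5²−7.84²) = 6.985 (area = (24/2)·6.985²·sin(360°/24) = 151.52 mm²); Subtracting the remaining from the first: starting from the r=9 sphere (237.08 mm²), the 29.5×11.5 cube at (2.5, 12.5) misses the remaining region (no effect); the r=10.5 sphere at (7.5, 9.5) partially overlaps it — only the 23.63 mm² overlap (of its 151.52 mm²) is removed, clipping the outline — area = 213.45 mm². At z = 13.56: the r=9 sphere slices to a regular 24-gon of circumradius 7.759 (√(r²−h²) with h=4.56 from center) (area = (24/2)·7.759²·sin(360°/24) = 186.99 mm²); the cube at (2.5, 12.5) is present — its section is the full 29.5×11.5 rectangle (area 339.25 mm²); the cube at (15, 8) does not reach this height (z outside [-1, 6.5]); the sphere at (7.5, 9.5) is absent (|z−center|=14.560 > r=10.5); Subtracting the remaining from the first: starting from the r=9 sphere (186.99 mm²), the 29.5×11.5 cube at (2.5, 12.5) misses the remaining region (no effect) — area = 186.99 mm². Checking containment: at z = 13.56 the cross-section extends beyond the z = 6.84 cross-section by about 14.31 mm².

part overhangs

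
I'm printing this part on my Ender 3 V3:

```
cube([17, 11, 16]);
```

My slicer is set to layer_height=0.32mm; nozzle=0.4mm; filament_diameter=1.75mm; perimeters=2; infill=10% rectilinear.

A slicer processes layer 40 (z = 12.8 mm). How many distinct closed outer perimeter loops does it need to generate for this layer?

1

At z = 12.8 mm: the 17×11 cube contributes its full rectangle. The result has 1 disconnected region.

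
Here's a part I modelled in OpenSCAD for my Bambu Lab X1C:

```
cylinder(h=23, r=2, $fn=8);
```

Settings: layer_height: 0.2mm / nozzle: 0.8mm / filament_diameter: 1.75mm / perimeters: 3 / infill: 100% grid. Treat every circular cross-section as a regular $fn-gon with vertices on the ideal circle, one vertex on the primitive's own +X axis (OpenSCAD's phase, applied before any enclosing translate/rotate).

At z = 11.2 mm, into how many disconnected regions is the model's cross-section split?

1

At z = 11.2 mm: the r=2 cylinder gives a regular 8-gon of circumradius 2 (constant along its height). The result has 1 disconnected region.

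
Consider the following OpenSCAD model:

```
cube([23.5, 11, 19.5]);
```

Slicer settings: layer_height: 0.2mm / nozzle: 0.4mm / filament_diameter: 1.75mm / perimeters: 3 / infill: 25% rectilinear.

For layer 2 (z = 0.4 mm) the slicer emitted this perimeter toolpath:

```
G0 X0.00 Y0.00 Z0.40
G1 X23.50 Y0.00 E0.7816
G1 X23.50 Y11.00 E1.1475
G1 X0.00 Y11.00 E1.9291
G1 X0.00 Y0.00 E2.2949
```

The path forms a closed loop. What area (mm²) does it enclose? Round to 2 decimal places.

258.50 mm²

Apply the shoelace formula to the sequence of (X, Y) vertices; enclosed area = 258.50 mm².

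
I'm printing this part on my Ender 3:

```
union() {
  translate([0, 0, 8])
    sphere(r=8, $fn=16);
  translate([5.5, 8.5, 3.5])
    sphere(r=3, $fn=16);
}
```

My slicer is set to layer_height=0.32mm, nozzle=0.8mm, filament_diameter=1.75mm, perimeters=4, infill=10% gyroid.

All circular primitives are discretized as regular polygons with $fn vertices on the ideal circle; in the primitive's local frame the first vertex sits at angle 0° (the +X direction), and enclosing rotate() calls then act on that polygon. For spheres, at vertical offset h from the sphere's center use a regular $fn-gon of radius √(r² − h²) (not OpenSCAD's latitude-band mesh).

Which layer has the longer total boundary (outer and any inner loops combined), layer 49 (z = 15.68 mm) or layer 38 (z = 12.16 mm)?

Layer 49 (z = 15.68): the r=8 sphere slices to a regular 16-gon of circumradius 2.240 (√(r²−h²) with h=7.68 from center) (perimeter = 2·16·2.240·sin(180°/16) = 13.98 mm); the sphere at (5.5, 8.5) does not reach this height (|z−center|=12.180 > r=3); Merging all regions: only the r=8 sphere is present, so the union is just that shape — boundary = 13.98 mm. So its perimeter = 13.98 mm. Layer 38 (z = 12.16): the r=8 sphere contributes a regular 16-gon of circumradius √(8²−4.16²) = 6.833 (perimeter = 2·16·6.833·sin(180°/16) = 42.66 mm); the sphere at (5.5, 8.5) does not reach this height (|z−center|=8.660 > r=3); Combining (union): only the r=8 sphere is present, so the union is just that shape — boundary = 42.66 mm. So its perimeter = 42.66 mm. Layer 38 is larger (42.66 vs 13.98 mm).

layer 38 (z = 12.16 mm)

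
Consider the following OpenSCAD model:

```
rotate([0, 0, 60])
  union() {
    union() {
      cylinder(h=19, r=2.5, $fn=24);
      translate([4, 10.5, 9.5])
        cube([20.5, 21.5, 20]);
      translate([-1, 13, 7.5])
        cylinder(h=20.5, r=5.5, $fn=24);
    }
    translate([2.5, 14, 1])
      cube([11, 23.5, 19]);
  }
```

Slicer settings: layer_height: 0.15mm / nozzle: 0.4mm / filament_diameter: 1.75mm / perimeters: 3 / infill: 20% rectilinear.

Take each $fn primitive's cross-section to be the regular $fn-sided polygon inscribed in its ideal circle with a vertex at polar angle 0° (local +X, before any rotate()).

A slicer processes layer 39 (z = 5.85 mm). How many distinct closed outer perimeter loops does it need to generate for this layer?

2

At z = 5.85 mm: the r=2.5 cylinder gives a regular 24-gon of circumradius 2.5 (constant along its height); the cube at (4, 10.5) is not intersected at this z (z outside [9.5, 29.5]); the cylinder at (-1, 13) is not intersected at this z (z outside [7.5, 28]); Combining (union): only the r=2.5 cylinder is present, so the union is just that shape — 1 connected region; the cube at (2.5, 14) is present — its section is the full 11×23.5 rectangle; Merging all regions: the 2 present regions are separate (no shared area or edge), so areas and boundary lengths simply add and each stays a separate island — 2 connected regions; (whole slice rotated 60° about Z — lengths, areas and connectivity unchanged). The result has 2 disconnected regions.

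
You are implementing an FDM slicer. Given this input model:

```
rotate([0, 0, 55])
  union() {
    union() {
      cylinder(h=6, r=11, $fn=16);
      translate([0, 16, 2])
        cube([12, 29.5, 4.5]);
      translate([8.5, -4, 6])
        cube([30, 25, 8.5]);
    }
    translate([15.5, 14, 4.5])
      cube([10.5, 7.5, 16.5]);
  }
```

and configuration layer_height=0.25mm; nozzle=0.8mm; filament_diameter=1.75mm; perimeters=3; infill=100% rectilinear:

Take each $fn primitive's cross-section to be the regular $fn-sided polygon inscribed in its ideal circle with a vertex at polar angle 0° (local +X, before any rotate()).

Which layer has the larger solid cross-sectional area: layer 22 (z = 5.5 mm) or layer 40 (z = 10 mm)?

Layer 22 (z = 5.5): the r=11 cylinder contributes a regular 16-gon of circumradius 11 (area = (16/2)·11.000²·sin(360°/16) = 370.44 mm²); the cube at (0, 16) is present — its section is the full 12×29.5 rectangle (area 354.00 mm²); the cube at (8.5, -4) is not intersected at this z (z outside [6, 14.5]); Merging all regions: the 2 present regions are separate (no shared area or edge), so areas and boundary lengths simply add and each stays a separate island — area = 724.44 mm²; the cube at (15.5, 14) (footprint 10.5×7.5) is included at this height (area 78.75 mm²); Combining (union): the 2 present regions are separate (no shared area or edge), so areas and boundary lengths simply add and each stays a separate island — area = 803.19 mm²; (whole slice rotated 55° about Z — lengths, areas and connectivity unchanged). So its area = 803.19 mm². Layer 40 (z = 10): the cylinder is absent (z outside [0, 6]); the cube at (0, 16) is absent (z outside [2, 6.5]); the cube at (8.5, -4) (footprint 30×25) is included at this height (area 750.00 mm²); Combining (union): only the 30×25 cube at (8.5, -4) is present, so the union is just that shape — area = 750.00 mm²; the 10.5×7.5 cube at (15.5, 14) contributes its full rectangle (area 78.75 mm²); Merging all regions: the regions partially overlap — summed areas 828.75 mm² minus the doubly-counted overlap 73.50 mm² gives 755.25 mm² — area = 755.25 mm²; (whole slice rotated 55° about Z — lengths, areas and connectivity unchanged). So its area = 755.25 mm². Layer 22 is larger (803.19 vs 755.25 mm²).

layer 22 (z = 5.5 mm)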